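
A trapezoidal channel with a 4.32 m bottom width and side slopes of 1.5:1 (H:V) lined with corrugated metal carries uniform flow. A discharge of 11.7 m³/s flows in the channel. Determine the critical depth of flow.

y_c = 0.821 m

At critical depth, Q² T / (g A³) = 1, i.e. A³/T = Q²/g = 11.7²/9.81 = 13.95.
Trying y = 0.586 m: A³/T = 4.653 — too small.
Trying y = 0.821 m: A³/T = 13.96 — matches.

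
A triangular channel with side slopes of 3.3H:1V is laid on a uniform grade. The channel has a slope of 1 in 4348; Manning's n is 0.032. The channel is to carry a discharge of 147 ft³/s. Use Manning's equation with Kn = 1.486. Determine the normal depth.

y_n = 5.69 ft

Manning's equation rearranged: A R^(2/3) = nQ / (1.486·√S) = 0.032 × 147 / (1.486 × √0.00023) = 208.7.
Try y = 6.66 ft: A R^(2/3) = 317 — high.
Try y = 3.9 ft: A R^(2/3) = 76.08 — low.
Try y = 5.69 ft: A R^(2/3) = 208.3 — close enough.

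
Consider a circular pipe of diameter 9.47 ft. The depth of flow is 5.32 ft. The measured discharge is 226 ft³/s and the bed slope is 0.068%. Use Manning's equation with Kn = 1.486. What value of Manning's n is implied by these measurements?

n = 0.013

For a circular section of diameter D = 9.47 ft at depth y = 5.32 ft, the central angle is θ = 2 arccos(1 − 2y/D) = 3.389 rad. Then A = (D²/8)(θ − sin θ) = 40.74 ft² and P = Dθ/2 = 16.05 ft.
Hydraulic radius R = A/P = 40.74/16.05 = 2.539 ft.
Rearranging Manning's equation: n = (1.486/Q) A R^(2/3) S^(1/2) = (1.486/226) × 40.74 × 2.539^(2/3) × √0.00068 = 0.013.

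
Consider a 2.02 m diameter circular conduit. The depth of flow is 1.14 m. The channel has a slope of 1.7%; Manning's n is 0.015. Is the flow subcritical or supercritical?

For a circular section of diameter D = 2.02 m at depth y = 1.14 m, the central angle is θ = 2 arccos(1 − 2y/D) = 3.4 rad. Then A = (D²/8)(θ − sin θ) = 1.864 m² and P = Dθ/2 = 3.434 m.
Hydraulic radius R = A/P = 1.864/3.434 = 0.5429 m.
V = (1/n) R^(2/3) √S = (1/0.015) × 0.5429^(2/3) × √0.017 = 5.785 m/s. Hydraulic depth D_h = A/T = 1.864/2.003 = 0.9306 m.
Froude number Fr = V/√(g·D_h) = 5.785/√(9.81×0.9306) = 1.91, which is greater than 1, so the flow is supercritical.

supercritical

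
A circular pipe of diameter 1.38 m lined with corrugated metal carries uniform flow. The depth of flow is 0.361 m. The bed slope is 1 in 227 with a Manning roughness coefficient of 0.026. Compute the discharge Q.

For a circular section of diameter D = 1.38 m at depth y = 0.361 m, the central angle is θ = 2 arccos(1 − 2y/D) = 2.148 rad. Then A = (D²/8)(θ − sin θ) = 0.3117 m² and P = Dθ/2 = 1.482 m.
Hydraulic radius R = A/P = 0.3117/1.482 = 0.2103 m.
Manning's equation: Q = (1/n) A R^(2/3) S^(1/2) = (1/0.026) × 0.3117 × 0.2103^(2/3) × 0.004405^(1/2) = 0.281 m³/s.

Q = 0.281 m³/s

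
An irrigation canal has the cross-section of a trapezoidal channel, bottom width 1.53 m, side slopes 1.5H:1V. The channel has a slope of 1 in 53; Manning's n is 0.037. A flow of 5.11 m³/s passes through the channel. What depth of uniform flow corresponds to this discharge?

y_n = 0.803 m

Manning's equation rearranged: A R^(2/3) = nQ / (1·√S) = 0.037 × 5.11 / (√0.01887) = 1.376.
Try y = 1.01 m: A R^(2/3) = 2.175 — high.
Try y = 0.553 m: A R^(2/3) = 0.6728 — low.
Try y = 0.803 m: A R^(2/3) = 1.376 — matches.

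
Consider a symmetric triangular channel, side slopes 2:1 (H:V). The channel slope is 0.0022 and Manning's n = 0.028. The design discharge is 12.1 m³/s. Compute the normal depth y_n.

y_n = 1.98 m

Manning's equation rearranged: A R^(2/3) = nQ / (1·√S) = 0.028 × 12.1 / (√0.0022) = 7.223.
Try y = 1.77 m: A R^(2/3) = 5.362 — low.
Try y = 2.45 m: A R^(2/3) = 12.76 — high.
Try y = 1.98 m: A R^(2/3) = 7.23 — matches.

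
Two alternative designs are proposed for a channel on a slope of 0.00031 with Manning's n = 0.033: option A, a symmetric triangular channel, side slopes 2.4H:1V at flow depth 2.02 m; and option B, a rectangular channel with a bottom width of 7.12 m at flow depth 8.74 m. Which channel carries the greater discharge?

channel B

Channel A: For a triangular section with side slope z = 2.4: A = zy² = 2.4×2.02² = 9.793 m²; P = 2y√(1+z²) = 2×2.02×2.6 = 10.5 m. Hydraulic radius R = A/P = 9.793/10.5 = 0.9323 m. Q_A = (1/0.033)·9.793·0.9323^(2/3)·√0.00031 = 4.986 m³/s.
Channel B: Flow area A = b·y = 7.12 × 8.74 = 62.23 m². Wetted perimeter P = b + 2y = 7.12 + 2×8.74 = 24.6 m. Hydraulic radius R = A/P = 62.23/24.6 = 2.53 m. Q_B = (1/0.033)·62.23·2.53^(2/3)·√0.00031 = 61.64 m³/s.
Q_A = 4.986 m³/s vs Q_B = 61.64 m³/s, so channel B carries more.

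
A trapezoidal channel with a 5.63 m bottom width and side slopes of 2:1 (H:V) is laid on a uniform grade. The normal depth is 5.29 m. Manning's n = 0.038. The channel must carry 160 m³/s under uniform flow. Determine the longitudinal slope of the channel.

S = 0.0012

With bottom width b = 5.63 m and side slope z = 2: A = (b + zy)y = (5.63 + 2×5.29)×5.29 = 85.75 m²; P = b + 2y√(1+z²) = 5.63 + 2×5.29×2.236 = 29.29 m.
Hydraulic radius R = A/P = 85.75/29.29 = 2.928 m.
From Manning's equation, S = [nQ / (1 A R^(2/3))]² = [0.038 × 160 / (1 × 85.75 × 2.928^(2/3))]² = 0.0012.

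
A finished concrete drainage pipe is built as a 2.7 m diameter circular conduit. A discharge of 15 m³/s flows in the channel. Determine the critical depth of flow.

At critical depth, Q² T / (g A³) = 1, i.e. A³/T = Q²/g = 15²/9.81 = 22.94.
Try y = 2.09 m: A³/T = 47.63 — high.
Try y = 1.42 m: A³/T = 10.54 — low.
Try y = 1.74 m: A³/T = 22.97 — close enough.

y_c = 1.74 m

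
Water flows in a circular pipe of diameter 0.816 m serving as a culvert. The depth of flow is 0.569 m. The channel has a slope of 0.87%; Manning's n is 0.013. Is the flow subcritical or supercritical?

For a circular section of diameter D = 0.816 m at depth y = 0.569 m, the central angle is θ = 2 arccos(1 − 2y/D) = 3.953 rad. Then A = (D²/8)(θ − sin θ) = 0.3894 m² and P = Dθ/2 = 1.613 m.
Hydraulic radius R = A/P = 0.3894/1.613 = 0.2414 m.
V = (1/n) R^(2/3) √S = (1/0.013) × 0.2414^(2/3) × √0.0087 = 2.782 m/s. Hydraulic depth D_h = A/T = 0.3894/0.7498 = 0.5193 m.
Froude number Fr = V/√(g·D_h) = 2.782/√(9.81×0.5193) = 1.23, which is greater than 1, so the flow is supercritical.

supercritical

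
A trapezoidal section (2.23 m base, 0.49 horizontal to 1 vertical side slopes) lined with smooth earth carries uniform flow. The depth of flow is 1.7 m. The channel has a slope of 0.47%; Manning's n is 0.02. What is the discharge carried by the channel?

With bottom width b = 2.23 m and side slope z = 0.49: A = (b + zy)y = (2.23 + 0.49×1.7)×1.7 = 5.207 m²; P = b + 2y√(1+z²) = 2.23 + 2×1.7×1.114 = 6.016 m.
Hydraulic radius R = A/P = 5.207/6.016 = 0.8655 m.
Manning's equation: Q = (1/n) A R^(2/3) S^(1/2) = (1/0.02) × 5.207 × 0.8655^(2/3) × 0.0047^(1/2) = 16.2 m³/s.

Q = 16.2 m³/s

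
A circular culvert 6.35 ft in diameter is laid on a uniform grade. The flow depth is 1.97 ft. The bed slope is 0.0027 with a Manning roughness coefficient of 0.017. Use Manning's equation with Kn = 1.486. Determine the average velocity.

For a circular section of diameter D = 6.35 ft at depth y = 1.97 ft, the central angle is θ = 2 arccos(1 − 2y/D) = 2.363 rad. Then A = (D²/8)(θ − sin θ) = 8.371 ft² and P = Dθ/2 = 7.503 ft.
Hydraulic radius R = A/P = 8.371/7.503 = 1.116 ft.
From Manning's equation, V = (1.486/n) R^(2/3) S^(1/2) = (1.486/0.017) × 1.116^(2/3) × 0.0027^(1/2) = 4.89 ft/s.

V = 4.89 ft/s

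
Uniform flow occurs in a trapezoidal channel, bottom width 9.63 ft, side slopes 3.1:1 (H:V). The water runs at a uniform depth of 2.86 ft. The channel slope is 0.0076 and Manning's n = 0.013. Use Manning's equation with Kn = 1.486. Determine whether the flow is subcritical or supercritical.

With bottom width b = 9.63 ft and side slope z = 3.1: A = (b + zy)y = (9.63 + 3.1×2.86)×2.86 = 52.9 ft²; P = b + 2y√(1+z²) = 9.63 + 2×2.86×3.257 = 28.26 ft.
Hydraulic radius R = A/P = 52.9/28.26 = 1.872 ft.
V = (1.486/n) R^(2/3) √S = (1.486/0.013) × 1.872^(2/3) × √0.0076 = 15.13 ft/s. Hydraulic depth D_h = A/T = 52.9/27.36 = 1.933 ft.
Froude number Fr = V/√(g·D_h) = 15.13/√(32.2×1.933) = 1.92, which is greater than 1, so the flow is supercritical.

supercritical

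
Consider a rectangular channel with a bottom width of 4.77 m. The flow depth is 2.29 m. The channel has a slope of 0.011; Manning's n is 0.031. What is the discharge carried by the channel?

Q = 41 m³/s

Flow area A = b·y = 4.77 × 2.29 = 10.92 m². Wetted perimeter P = b + 2y = 4.77 + 2×2.29 = 9.35 m.
Hydraulic radius R = A/P = 10.92/9.35 = 1.168 m.
Manning's equation: Q = (1/n) A R^(2/3) S^(1/2) = (1/0.031) × 10.92 × 1.168^(2/3) × 0.011^(1/2) = 41 m³/s.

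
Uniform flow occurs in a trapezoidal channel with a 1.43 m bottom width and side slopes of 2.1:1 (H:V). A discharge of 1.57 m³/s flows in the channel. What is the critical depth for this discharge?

y_c = 0.405 m

At critical depth, Q² T / (g A³) = 1, i.e. A³/T = Q²/g = 1.57²/9.81 = 0.2513.
Try y = 0.299 m: A³/T = 0.08674 — too small.
Try y = 0.515 m: A³/T = 0.6022 — too large.
Try y = 0.405 m: A³/T = 0.2516 — matches.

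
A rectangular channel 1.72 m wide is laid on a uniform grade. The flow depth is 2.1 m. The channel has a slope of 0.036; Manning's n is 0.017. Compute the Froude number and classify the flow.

supercritical

Flow area A = b·y = 1.72 × 2.1 = 3.612 m². Wetted perimeter P = b + 2y = 1.72 + 2×2.1 = 5.92 m.
Hydraulic radius R = A/P = 3.612/5.92 = 0.6101 m.
V = (1/n) R^(2/3) √S = (1/0.017) × 0.6101^(2/3) × √0.036 = 8.029 m/s. Hydraulic depth D_h = A/T = 3.612/1.72 = 2.1 m.
Froude number Fr = V/√(g·D_h) = 8.029/√(9.81×2.1) = 1.77, which is greater than 1, so the flow is supercritical.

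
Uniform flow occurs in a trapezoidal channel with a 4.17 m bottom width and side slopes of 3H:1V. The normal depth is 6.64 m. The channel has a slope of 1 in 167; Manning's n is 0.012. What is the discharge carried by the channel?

With bottom width b = 4.17 m and side slope z = 3: A = (b + zy)y = (4.17 + 3×6.64)×6.64 = 160 m²; P = b + 2y√(1+z²) = 4.17 + 2×6.64×3.162 = 46.17 m.
Hydraulic radius R = A/P = 160/46.17 = 3.465 m.
Manning's equation: Q = (1/n) A R^(2/3) S^(1/2) = (1/0.012) × 160 × 3.465^(2/3) × 0.005988^(1/2) = 2360 m³/s.

Q = 2360 m³/s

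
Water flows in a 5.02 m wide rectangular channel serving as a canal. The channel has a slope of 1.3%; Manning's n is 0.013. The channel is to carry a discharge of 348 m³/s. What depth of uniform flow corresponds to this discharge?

y_n = 5.5 m

Manning's equation rearranged: A R^(2/3) = nQ / (1·√S) = 0.013 × 348 / (√0.013) = 39.68.
Try y = 6.11 m: A R^(2/3) = 45.03 — over.
Try y = 3.84 m: A R^(2/3) = 25.46 — short.
Try y = 5.5 m: A R^(2/3) = 39.69 — matches.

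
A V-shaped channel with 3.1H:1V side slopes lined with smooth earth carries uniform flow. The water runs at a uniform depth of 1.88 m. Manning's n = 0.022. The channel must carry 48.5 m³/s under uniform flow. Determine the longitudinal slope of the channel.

For a triangular section with side slope z = 3.1: A = zy² = 3.1×1.88² = 10.96 m²; P = 2y√(1+z²) = 2×1.88×3.257 = 12.25 m.
Hydraulic radius R = A/P = 10.96/12.25 = 0.8946 m.
From Manning's equation, S = [nQ / (1 A R^(2/3))]² = [0.022 × 48.5 / (1 × 10.96 × 0.8946^(2/3))]² = 0.011.

S = 0.011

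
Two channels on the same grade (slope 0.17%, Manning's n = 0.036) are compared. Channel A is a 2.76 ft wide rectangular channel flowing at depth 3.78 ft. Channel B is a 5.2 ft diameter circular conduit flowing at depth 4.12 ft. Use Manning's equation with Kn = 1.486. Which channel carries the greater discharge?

Channel A: Flow area A = b·y = 2.76 × 3.78 = 10.43 ft². Wetted perimeter P = b + 2y = 2.76 + 2×3.78 = 10.32 ft. Hydraulic radius R = A/P = 10.43/10.32 = 1.011 ft. Q_A = (1.486/0.036)·10.43·1.011^(2/3)·√0.0017 = 17.89 ft³/s.
Channel B: For a circular section of diameter D = 5.2 ft at depth y = 4.12 ft, the central angle is θ = 2 arccos(1 − 2y/D) = 4.39 rad. Then A = (D²/8)(θ − sin θ) = 18.05 ft² and P = Dθ/2 = 11.42 ft. Hydraulic radius R = A/P = 18.05/11.42 = 1.581 ft. Q_B = (1.486/0.036)·18.05·1.581^(2/3)·√0.0017 = 41.68 ft³/s.
Q_A = 17.89 ft³/s vs Q_B = 41.68 ft³/s, so channel B carries more.

channel B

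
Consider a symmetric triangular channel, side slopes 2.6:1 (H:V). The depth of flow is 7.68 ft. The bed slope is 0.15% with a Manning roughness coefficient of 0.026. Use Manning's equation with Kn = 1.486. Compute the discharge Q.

For a triangular section with side slope z = 2.6: A = zy² = 2.6×7.68² = 153.4 ft²; P = 2y√(1+z²) = 2×7.68×2.786 = 42.79 ft.
Hydraulic radius R = A/P = 153.4/42.79 = 3.584 ft.
Manning's equation: Q = (1.486/n) A R^(2/3) S^(1/2) = (1.486/0.026) × 153.4 × 3.584^(2/3) × 0.0015^(1/2) = 795 ft³/s.

Q = 795 ft³/s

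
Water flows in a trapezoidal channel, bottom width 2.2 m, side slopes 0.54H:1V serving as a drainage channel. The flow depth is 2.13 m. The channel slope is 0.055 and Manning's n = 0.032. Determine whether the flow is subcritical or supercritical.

supercritical

With bottom width b = 2.2 m and side slope z = 0.54: A = (b + zy)y = (2.2 + 0.54×2.13)×2.13 = 7.136 m²; P = b + 2y√(1+z²) = 2.2 + 2×2.13×1.136 = 7.041 m.
Hydraulic radius R = A/P = 7.136/7.041 = 1.013 m.
V = (1/n) R^(2/3) √S = (1/0.032) × 1.013^(2/3) × √0.055 = 7.394 m/s. Hydraulic depth D_h = A/T = 7.136/4.5 = 1.586 m.
Froude number Fr = V/√(g·D_h) = 7.394/√(9.81×1.586) = 1.87, which is greater than 1, so the flow is supercritical.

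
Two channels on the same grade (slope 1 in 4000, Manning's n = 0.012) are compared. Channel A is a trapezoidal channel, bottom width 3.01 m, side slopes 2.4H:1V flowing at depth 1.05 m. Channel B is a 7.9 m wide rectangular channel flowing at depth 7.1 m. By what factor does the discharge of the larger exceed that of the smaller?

23.1

Channel A: With bottom width b = 3.01 m and side slope z = 2.4: A = (b + zy)y = (3.01 + 2.4×1.05)×1.05 = 5.806 m²; P = b + 2y√(1+z²) = 3.01 + 2×1.05×2.6 = 8.47 m. Hydraulic radius R = A/P = 5.806/8.47 = 0.6855 m. Q_A = (1/0.012)·5.806·0.6855^(2/3)·√0.00025 = 5.948 m³/s.
Channel B: Flow area A = b·y = 7.9 × 7.1 = 56.09 m². Wetted perimeter P = b + 2y = 7.9 + 2×7.1 = 22.1 m. Hydraulic radius R = A/P = 56.09/22.1 = 2.538 m. Q_B = (1/0.012)·56.09·2.538^(2/3)·√0.00025 = 137.5 m³/s.
The larger discharge is 137.5 m³/s and the smaller is 5.948 m³/s; the ratio is 23.1.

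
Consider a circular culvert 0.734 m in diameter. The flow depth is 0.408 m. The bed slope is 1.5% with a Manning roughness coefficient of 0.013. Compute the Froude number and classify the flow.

supercritical

For a circular section of diameter D = 0.734 m at depth y = 0.408 m, the central angle is θ = 2 arccos(1 − 2y/D) = 3.365 rad. Then A = (D²/8)(θ − sin θ) = 0.2416 m² and P = Dθ/2 = 1.235 m.
Hydraulic radius R = A/P = 0.2416/1.235 = 0.1956 m.
V = (1/n) R^(2/3) √S = (1/0.013) × 0.1956^(2/3) × √0.015 = 3.175 m/s. Hydraulic depth D_h = A/T = 0.2416/0.7294 = 0.3312 m.
Froude number Fr = V/√(g·D_h) = 3.175/√(9.81×0.3312) = 1.76, which is greater than 1, so the flow is supercritical.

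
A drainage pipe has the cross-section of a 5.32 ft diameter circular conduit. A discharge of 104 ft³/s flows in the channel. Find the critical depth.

At critical depth, Q² T / (g A³) = 1, i.e. A³/T = Q²/g = 104²/32.2 = 335.9.
At y = 2.23 ft: A³/T = 131.4 — too small.
At y = 3.65 ft: A³/T = 870.1 — too large.
At y = 2.85 ft: A³/T = 335.9 — ≈ 335.9.

y_c = 2.85 ft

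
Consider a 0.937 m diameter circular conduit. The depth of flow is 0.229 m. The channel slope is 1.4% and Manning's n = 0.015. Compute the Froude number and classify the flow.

supercritical

For a circular section of diameter D = 0.937 m at depth y = 0.229 m, the central angle is θ = 2 arccos(1 − 2y/D) = 2.068 rad. Then A = (D²/8)(θ − sin θ) = 0.1306 m² and P = Dθ/2 = 0.9691 m.
Hydraulic radius R = A/P = 0.1306/0.9691 = 0.1347 m.
V = (1/n) R^(2/3) √S = (1/0.015) × 0.1347^(2/3) × √0.014 = 2.073 m/s. Hydraulic depth D_h = A/T = 0.1306/0.8053 = 0.1621 m.
Froude number Fr = V/√(g·D_h) = 2.073/√(9.81×0.1621) = 1.64, which is greater than 1, so the flow is supercritical.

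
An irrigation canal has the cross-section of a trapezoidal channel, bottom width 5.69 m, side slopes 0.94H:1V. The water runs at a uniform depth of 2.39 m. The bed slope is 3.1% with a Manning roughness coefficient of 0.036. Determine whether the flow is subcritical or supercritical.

supercritical

With bottom width b = 5.69 m and side slope z = 0.94: A = (b + zy)y = (5.69 + 0.94×2.39)×2.39 = 18.97 m²; P = b + 2y√(1+z²) = 5.69 + 2×2.39×1.372 = 12.25 m.
Hydraulic radius R = A/P = 18.97/12.25 = 1.548 m.
V = (1/n) R^(2/3) √S = (1/0.036) × 1.548^(2/3) × √0.031 = 6.546 m/s. Hydraulic depth D_h = A/T = 18.97/10.18 = 1.863 m.
Froude number Fr = V/√(g·D_h) = 6.546/√(9.81×1.863) = 1.53, which is greater than 1, so the flow is supercritical.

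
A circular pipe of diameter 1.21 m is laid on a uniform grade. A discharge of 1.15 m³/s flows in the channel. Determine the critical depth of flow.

At critical depth, Q² T / (g A³) = 1, i.e. A³/T = Q²/g = 1.15²/9.81 = 0.1348.
Try y = 0.407 m: A³/T = 0.03429 — low.
Try y = 0.729 m: A³/T = 0.3204 — high.
Try y = 0.581 m: A³/T = 0.1346 — matches.

y_c = 0.581 m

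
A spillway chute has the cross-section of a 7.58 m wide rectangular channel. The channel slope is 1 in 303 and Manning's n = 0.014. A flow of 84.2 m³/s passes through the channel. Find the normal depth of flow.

y_n = 2.18 m

Manning's equation rearranged: A R^(2/3) = nQ / (1·√S) = 0.014 × 84.2 / (√0.0033) = 20.52.
At y = 1.84 m: A R^(2/3) = 16.09 — short.
At y = 2.55 m: A R^(2/3) = 25.6 — over.
At y = 2.18 m: A R^(2/3) = 20.52 — matches.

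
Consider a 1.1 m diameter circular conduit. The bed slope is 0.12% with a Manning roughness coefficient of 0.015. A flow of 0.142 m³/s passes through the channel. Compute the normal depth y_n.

Manning's equation rearranged: A R^(2/3) = nQ / (1·√S) = 0.015 × 0.142 / (√0.0012) = 0.06149.
Trying y = 0.362 m: A R^(2/3) = 0.09402 — over.
Trying y = 0.291 m: A R^(2/3) = 0.06156 — ≈ 0.06149.

y_n = 0.291 m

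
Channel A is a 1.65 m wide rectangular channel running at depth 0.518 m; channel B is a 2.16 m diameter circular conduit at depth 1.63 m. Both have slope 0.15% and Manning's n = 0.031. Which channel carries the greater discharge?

Channel A: Flow area A = b·y = 1.65 × 0.518 = 0.8547 m². Wetted perimeter P = b + 2y = 1.65 + 2×0.518 = 2.686 m. Hydraulic radius R = A/P = 0.8547/2.686 = 0.3182 m. Q_A = (1/0.031)·0.8547·0.3182^(2/3)·√0.0015 = 0.4977 m³/s.
Channel B: For a circular section of diameter D = 2.16 m at depth y = 1.63 m, the central angle is θ = 2 arccos(1 − 2y/D) = 4.21 rad. Then A = (D²/8)(θ − sin θ) = 2.967 m² and P = Dθ/2 = 4.547 m. Hydraulic radius R = A/P = 2.967/4.547 = 0.6524 m. Q_B = (1/0.031)·2.967·0.6524^(2/3)·√0.0015 = 2.788 m³/s.
Q_A = 0.4977 m³/s vs Q_B = 2.788 m³/s, so channel B carries more.

channel B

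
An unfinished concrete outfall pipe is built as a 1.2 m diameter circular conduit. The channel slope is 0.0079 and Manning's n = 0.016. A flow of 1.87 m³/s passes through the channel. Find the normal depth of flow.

y_n = 0.715 m

Manning's equation rearranged: A R^(2/3) = nQ / (1·√S) = 0.016 × 1.87 / (√0.0079) = 0.3366.
At y = 0.825 m: A R^(2/3) = 0.4143 — over.
At y = 0.524 m: A R^(2/3) = 0.2001 — short.
At y = 0.715 m: A R^(2/3) = 0.3369 — close enough.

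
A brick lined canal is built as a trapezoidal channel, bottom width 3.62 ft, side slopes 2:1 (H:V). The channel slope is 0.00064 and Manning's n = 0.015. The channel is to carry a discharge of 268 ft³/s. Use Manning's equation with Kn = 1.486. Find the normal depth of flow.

Manning's equation rearranged: A R^(2/3) = nQ / (1.486·√S) = 0.015 × 268 / (1.486 × √0.00064) = 106.9.
At y = 5.72 ft: A R^(2/3) = 177.2 — high.
At y = 3.76 ft: A R^(2/3) = 67.59 — low.
At y = 4.6 ft: A R^(2/3) = 106.8 — ≈ 106.9.

y_n = 4.6 ft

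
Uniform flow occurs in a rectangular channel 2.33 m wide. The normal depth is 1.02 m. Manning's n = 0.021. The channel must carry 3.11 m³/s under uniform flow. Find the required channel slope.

Flow area A = b·y = 2.33 × 1.02 = 2.377 m². Wetted perimeter P = b + 2y = 2.33 + 2×1.02 = 4.37 m.
Hydraulic radius R = A/P = 2.377/4.37 = 0.5438 m.
From Manning's equation, S = [nQ / (1 A R^(2/3))]² = [0.021 × 3.11 / (1 × 2.377 × 0.5438^(2/3))]² = 0.0017.

S = 0.0017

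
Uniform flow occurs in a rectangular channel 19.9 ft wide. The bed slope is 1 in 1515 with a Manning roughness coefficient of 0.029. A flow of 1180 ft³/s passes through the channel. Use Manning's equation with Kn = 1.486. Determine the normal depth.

y_n = 13.9 ft

Manning's equation rearranged: A R^(2/3) = nQ / (1.486·√S) = 0.029 × 1180 / (1.486 × √0.0006601) = 896.3.
Trying y = 16.1 ft: A R^(2/3) = 1075 — over.
Trying y = 11.4 ft: A R^(2/3) = 690.7 — short.
Trying y = 13.9 ft: A R^(2/3) = 892.8 — ≈ 896.3.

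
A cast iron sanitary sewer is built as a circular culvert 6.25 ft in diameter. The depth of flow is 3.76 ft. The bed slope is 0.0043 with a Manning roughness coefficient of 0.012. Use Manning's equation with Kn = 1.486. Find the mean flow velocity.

For a circular section of diameter D = 6.25 ft at depth y = 3.76 ft, the central angle is θ = 2 arccos(1 − 2y/D) = 3.551 rad. Then A = (D²/8)(θ − sin θ) = 19.28 ft² and P = Dθ/2 = 11.1 ft.
Hydraulic radius R = A/P = 19.28/11.1 = 1.738 ft.
From Manning's equation, V = (1.486/n) R^(2/3) S^(1/2) = (1.486/0.012) × 1.738^(2/3) × 0.0043^(1/2) = 11.7 ft/s.

V = 11.7 ft/s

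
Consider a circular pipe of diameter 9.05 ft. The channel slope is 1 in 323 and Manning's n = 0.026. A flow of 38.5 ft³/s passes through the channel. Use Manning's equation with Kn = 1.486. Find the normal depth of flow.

y_n = 2.02 ft

Manning's equation rearranged: A R^(2/3) = nQ / (1.486·√S) = 0.026 × 38.5 / (1.486 × √0.003096) = 12.11.
At y = 1.45 ft: A R^(2/3) = 6.173 — low.
At y = 2.38 ft: A R^(2/3) = 16.78 — high.
At y = 2.02 ft: A R^(2/3) = 12.11 — matches.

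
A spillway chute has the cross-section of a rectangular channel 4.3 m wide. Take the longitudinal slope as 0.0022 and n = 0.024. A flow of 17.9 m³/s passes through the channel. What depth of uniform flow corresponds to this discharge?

Manning's equation rearranged: A R^(2/3) = nQ / (1·√S) = 0.024 × 17.9 / (√0.0022) = 9.159.
Trying y = 1.69 m: A R^(2/3) = 7.004 — low.
Trying y = 2.57 m: A R^(2/3) = 12.27 — high.
Trying y = 2.06 m: A R^(2/3) = 9.163 — ≈ 9.159.

y_n = 2.06 m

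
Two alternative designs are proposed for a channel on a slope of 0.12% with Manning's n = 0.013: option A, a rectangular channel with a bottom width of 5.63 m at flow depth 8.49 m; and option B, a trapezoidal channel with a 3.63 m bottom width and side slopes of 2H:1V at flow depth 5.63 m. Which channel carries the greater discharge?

channel B

Channel A: Flow area A = b·y = 5.63 × 8.49 = 47.8 m². Wetted perimeter P = b + 2y = 5.63 + 2×8.49 = 22.61 m. Hydraulic radius R = A/P = 47.8/22.61 = 2.114 m. Q_A = (1/0.013)·47.8·2.114^(2/3)·√0.0012 = 209.8 m³/s.
Channel B: With bottom width b = 3.63 m and side slope z = 2: A = (b + zy)y = (3.63 + 2×5.63)×5.63 = 83.83 m²; P = b + 2y√(1+z²) = 3.63 + 2×5.63×2.236 = 28.81 m. Hydraulic radius R = A/P = 83.83/28.81 = 2.91 m. Q_B = (1/0.013)·83.83·2.91^(2/3)·√0.0012 = 455.3 m³/s.
Q_A = 209.8 m³/s vs Q_B = 455.3 m³/s, so channel B carries more.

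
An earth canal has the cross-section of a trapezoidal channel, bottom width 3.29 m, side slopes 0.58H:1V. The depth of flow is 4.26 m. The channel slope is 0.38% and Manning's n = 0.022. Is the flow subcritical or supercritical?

subcritical

With bottom width b = 3.29 m and side slope z = 0.58: A = (b + zy)y = (3.29 + 0.58×4.26)×4.26 = 24.54 m²; P = b + 2y√(1+z²) = 3.29 + 2×4.26×1.156 = 13.14 m.
Hydraulic radius R = A/P = 24.54/13.14 = 1.868 m.
V = (1/n) R^(2/3) √S = (1/0.022) × 1.868^(2/3) × √0.0038 = 4.25 m/s. Hydraulic depth D_h = A/T = 24.54/8.232 = 2.981 m.
Froude number Fr = V/√(g·D_h) = 4.25/√(9.81×2.981) = 0.786, which is less than 1, so the flow is subcritical.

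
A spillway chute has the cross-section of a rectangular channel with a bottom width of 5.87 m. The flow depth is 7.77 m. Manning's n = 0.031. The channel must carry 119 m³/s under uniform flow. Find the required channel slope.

S = 0.00239

Flow area A = b·y = 5.87 × 7.77 = 45.61 m². Wetted perimeter P = b + 2y = 5.87 + 2×7.77 = 21.41 m.
Hydraulic radius R = A/P = 45.61/21.41 = 2.13 m.
From Manning's equation, S = [nQ / (1 A R^(2/3))]² = [0.031 × 119 / (1 × 45.61 × 2.13^(2/3))]² = 0.00239.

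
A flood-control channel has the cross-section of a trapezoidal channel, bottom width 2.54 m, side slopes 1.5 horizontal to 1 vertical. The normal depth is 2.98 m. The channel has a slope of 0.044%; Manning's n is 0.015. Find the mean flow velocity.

V = 1.89 m/s

With bottom width b = 2.54 m and side slope z = 1.5: A = (b + zy)y = (2.54 + 1.5×2.98)×2.98 = 20.89 m²; P = b + 2y√(1+z²) = 2.54 + 2×2.98×1.803 = 13.28 m.
Hydraulic radius R = A/P = 20.89/13.28 = 1.572 m.
From Manning's equation, V = (1/n) R^(2/3) S^(1/2) = (1/0.015) × 1.572^(2/3) × 0.00044^(1/2) = 1.89 m/s.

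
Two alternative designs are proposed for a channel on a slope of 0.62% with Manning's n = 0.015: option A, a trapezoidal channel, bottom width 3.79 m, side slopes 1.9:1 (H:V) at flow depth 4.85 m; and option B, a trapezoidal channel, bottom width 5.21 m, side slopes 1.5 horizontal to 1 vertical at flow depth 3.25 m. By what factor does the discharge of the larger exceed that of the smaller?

Channel A: With bottom width b = 3.79 m and side slope z = 1.9: A = (b + zy)y = (3.79 + 1.9×4.85)×4.85 = 63.07 m²; P = b + 2y√(1+z²) = 3.79 + 2×4.85×2.147 = 24.62 m. Hydraulic radius R = A/P = 63.07/24.62 = 2.562 m. Q_A = (1/0.015)·63.07·2.562^(2/3)·√0.0062 = 620 m³/s.
Channel B: With bottom width b = 5.21 m and side slope z = 1.5: A = (b + zy)y = (5.21 + 1.5×3.25)×3.25 = 32.78 m²; P = b + 2y√(1+z²) = 5.21 + 2×3.25×1.803 = 16.93 m. Hydraulic radius R = A/P = 32.78/16.93 = 1.936 m. Q_B = (1/0.015)·32.78·1.936^(2/3)·√0.0062 = 267.3 m³/s.
The larger discharge is 620 m³/s and the smaller is 267.3 m³/s; the ratio is 2.32.

2.32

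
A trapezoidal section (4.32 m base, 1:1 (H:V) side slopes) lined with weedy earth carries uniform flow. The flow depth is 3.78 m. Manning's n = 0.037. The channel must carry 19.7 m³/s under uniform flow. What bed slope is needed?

S = 0.000219

With bottom width b = 4.32 m and side slope z = 1: A = (b + zy)y = (4.32 + 1×3.78)×3.78 = 30.62 m²; P = b + 2y√(1+z²) = 4.32 + 2×3.78×1.414 = 15.01 m.
Hydraulic radius R = A/P = 30.62/15.01 = 2.04 m.
From Manning's equation, S = [nQ / (1 A R^(2/3))]² = [0.037 × 19.7 / (1 × 30.62 × 2.04^(2/3))]² = 0.000219.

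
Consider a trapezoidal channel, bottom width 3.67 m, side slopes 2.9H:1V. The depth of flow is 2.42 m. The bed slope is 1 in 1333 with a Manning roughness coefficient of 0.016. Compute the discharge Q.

With bottom width b = 3.67 m and side slope z = 2.9: A = (b + zy)y = (3.67 + 2.9×2.42)×2.42 = 25.86 m²; P = b + 2y√(1+z²) = 3.67 + 2×2.42×3.068 = 18.52 m.
Hydraulic radius R = A/P = 25.86/18.52 = 1.397 m.
Manning's equation: Q = (1/n) A R^(2/3) S^(1/2) = (1/0.016) × 25.86 × 1.397^(2/3) × 0.0007502^(1/2) = 55.3 m³/s.

Q = 55.3 m³/s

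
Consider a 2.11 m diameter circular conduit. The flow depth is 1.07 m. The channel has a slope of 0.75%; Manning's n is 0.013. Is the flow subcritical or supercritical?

supercritical

For a circular section of diameter D = 2.11 m at depth y = 1.07 m, the central angle is θ = 2 arccos(1 − 2y/D) = 3.17 rad. Then A = (D²/8)(θ − sin θ) = 1.78 m² and P = Dθ/2 = 3.344 m.
Hydraulic radius R = A/P = 1.78/3.344 = 0.5322 m.
V = (1/n) R^(2/3) √S = (1/0.013) × 0.5322^(2/3) × √0.0075 = 4.375 m/s. Hydraulic depth D_h = A/T = 1.78/2.11 = 0.8437 m.
Froude number Fr = V/√(g·D_h) = 4.375/√(9.81×0.8437) = 1.52, which is greater than 1, so the flow is supercritical.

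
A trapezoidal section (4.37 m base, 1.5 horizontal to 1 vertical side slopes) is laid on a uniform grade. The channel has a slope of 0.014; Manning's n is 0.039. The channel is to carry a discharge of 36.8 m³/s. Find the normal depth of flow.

Manning's equation rearranged: A R^(2/3) = nQ / (1·√S) = 0.039 × 36.8 / (√0.014) = 12.13.
At y = 1.43 m: A R^(2/3) = 9.179 — too small.
At y = 2.08 m: A R^(2/3) = 18.68 — too large.
At y = 1.66 m: A R^(2/3) = 12.13 — close enough.

y_n = 1.66 m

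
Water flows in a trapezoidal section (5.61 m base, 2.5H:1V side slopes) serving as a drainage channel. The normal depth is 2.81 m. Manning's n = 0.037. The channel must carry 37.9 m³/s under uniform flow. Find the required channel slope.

S = 0.000762

With bottom width b = 5.61 m and side slope z = 2.5: A = (b + zy)y = (5.61 + 2.5×2.81)×2.81 = 35.5 m²; P = b + 2y√(1+z²) = 5.61 + 2×2.81×2.693 = 20.74 m.
Hydraulic radius R = A/P = 35.5/20.74 = 1.712 m.
From Manning's equation, S = [nQ / (1 A R^(2/3))]² = [0.037 × 37.9 / (1 × 35.5 × 1.712^(2/3))]² = 0.000762.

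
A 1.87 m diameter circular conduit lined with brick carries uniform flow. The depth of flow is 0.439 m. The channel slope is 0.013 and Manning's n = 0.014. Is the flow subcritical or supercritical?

For a circular section of diameter D = 1.87 m at depth y = 0.439 m, the central angle is θ = 2 arccos(1 − 2y/D) = 2.023 rad. Then A = (D²/8)(θ − sin θ) = 0.4913 m² and P = Dθ/2 = 1.892 m.
Hydraulic radius R = A/P = 0.4913/1.892 = 0.2597 m.
V = (1/n) R^(2/3) √S = (1/0.014) × 0.2597^(2/3) × √0.013 = 3.315 m/s. Hydraulic depth D_h = A/T = 0.4913/1.585 = 0.3099 m.
Froude number Fr = V/√(g·D_h) = 3.315/√(9.81×0.3099) = 1.9, which is greater than 1, so the flow is supercritical.

supercritical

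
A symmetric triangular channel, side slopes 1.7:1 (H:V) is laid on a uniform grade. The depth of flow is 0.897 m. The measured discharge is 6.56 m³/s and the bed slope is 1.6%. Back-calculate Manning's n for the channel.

For a triangular section with side slope z = 1.7: A = zy² = 1.7×0.897² = 1.368 m²; P = 2y√(1+z²) = 2×0.897×1.972 = 3.538 m.
Hydraulic radius R = A/P = 1.368/3.538 = 0.3866 m.
Rearranging Manning's equation: n = (1/Q) A R^(2/3) S^(1/2) = (1/6.56) × 1.368 × 0.3866^(2/3) × √0.016 = 0.014.

n = 0.014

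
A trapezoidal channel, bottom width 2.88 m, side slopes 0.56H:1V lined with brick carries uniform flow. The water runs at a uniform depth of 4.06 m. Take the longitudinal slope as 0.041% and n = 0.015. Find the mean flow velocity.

With bottom width b = 2.88 m and side slope z = 0.56: A = (b + zy)y = (2.88 + 0.56×4.06)×4.06 = 20.92 m²; P = b + 2y√(1+z²) = 2.88 + 2×4.06×1.146 = 12.19 m.
Hydraulic radius R = A/P = 20.92/12.19 = 1.717 m.
From Manning's equation, V = (1/n) R^(2/3) S^(1/2) = (1/0.015) × 1.717^(2/3) × 0.00041^(1/2) = 1.94 m/s.

V = 1.94 m/s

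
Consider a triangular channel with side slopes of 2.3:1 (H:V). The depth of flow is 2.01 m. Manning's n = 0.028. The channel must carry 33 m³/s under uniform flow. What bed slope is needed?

S = 0.011

For a triangular section with side slope z = 2.3: A = zy² = 2.3×2.01² = 9.292 m²; P = 2y√(1+z²) = 2×2.01×2.508 = 10.08 m.
Hydraulic radius R = A/P = 9.292/10.08 = 0.9217 m.
From Manning's equation, S = [nQ / (1 A R^(2/3))]² = [0.028 × 33 / (1 × 9.292 × 0.9217^(2/3))]² = 0.011.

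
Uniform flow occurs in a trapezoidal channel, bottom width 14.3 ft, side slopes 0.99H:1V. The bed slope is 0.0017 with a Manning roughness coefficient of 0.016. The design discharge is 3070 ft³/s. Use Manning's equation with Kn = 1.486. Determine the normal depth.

y_n = 10.2 ft

Manning's equation rearranged: A R^(2/3) = nQ / (1.486·√S) = 0.016 × 3070 / (1.486 × √0.0017) = 801.7.
Trying y = 12.9 ft: A R^(2/3) = 1266 — too large.
Trying y = 7.9 ft: A R^(2/3) = 496.1 — too small.
Trying y = 10.2 ft: A R^(2/3) = 802.1 — ≈ 801.7.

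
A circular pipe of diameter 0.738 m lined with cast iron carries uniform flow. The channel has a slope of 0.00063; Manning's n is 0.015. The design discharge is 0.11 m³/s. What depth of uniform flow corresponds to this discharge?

Manning's equation rearranged: A R^(2/3) = nQ / (1·√S) = 0.015 × 0.11 / (√0.00063) = 0.06574.
Try y = 0.266 m: A R^(2/3) = 0.03852 — short.
Try y = 0.401 m: A R^(2/3) = 0.07961 — over.
Try y = 0.358 m: A R^(2/3) = 0.06582 — ≈ 0.06574.

y_n = 0.358 m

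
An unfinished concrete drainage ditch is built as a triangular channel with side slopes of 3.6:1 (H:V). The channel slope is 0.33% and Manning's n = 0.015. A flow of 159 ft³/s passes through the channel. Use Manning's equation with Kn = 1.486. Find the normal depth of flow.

y_n = 2.59 ft

Manning's equation rearranged: A R^(2/3) = nQ / (1.486·√S) = 0.015 × 159 / (1.486 × √0.0033) = 27.94.
Trying y = 2.86 ft: A R^(2/3) = 36.46 — too large.
Trying y = 1.92 ft: A R^(2/3) = 12.6 — too small.
Trying y = 2.59 ft: A R^(2/3) = 27.99 — matches.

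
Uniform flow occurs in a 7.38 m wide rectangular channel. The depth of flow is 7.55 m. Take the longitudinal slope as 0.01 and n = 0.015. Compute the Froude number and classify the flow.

supercritical

Flow area A = b·y = 7.38 × 7.55 = 55.72 m². Wetted perimeter P = b + 2y = 7.38 + 2×7.55 = 22.48 m.
Hydraulic radius R = A/P = 55.72/22.48 = 2.479 m.
V = (1/n) R^(2/3) √S = (1/0.015) × 2.479^(2/3) × √0.01 = 12.21 m/s. Hydraulic depth D_h = A/T = 55.72/7.38 = 7.55 m.
Froude number Fr = V/√(g·D_h) = 12.21/√(9.81×7.55) = 1.42, which is greater than 1, so the flow is supercritical.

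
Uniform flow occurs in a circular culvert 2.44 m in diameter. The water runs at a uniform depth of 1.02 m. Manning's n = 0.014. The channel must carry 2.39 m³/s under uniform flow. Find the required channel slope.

S = 0.000742

For a circular section of diameter D = 2.44 m at depth y = 1.02 m, the central angle is θ = 2 arccos(1 − 2y/D) = 2.812 rad. Then A = (D²/8)(θ − sin θ) = 1.852 m² and P = Dθ/2 = 3.431 m.
Hydraulic radius R = A/P = 1.852/3.431 = 0.5398 m.
From Manning's equation, S = [nQ / (1 A R^(2/3))]² = [0.014 × 2.39 / (1 × 1.852 × 0.5398^(2/3))]² = 0.000742.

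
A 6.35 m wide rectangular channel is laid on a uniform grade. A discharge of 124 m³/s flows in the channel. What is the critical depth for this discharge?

y_c = 3.39 m

For a rectangular channel, critical depth y_c = (q²/g)^(1/3) where q = Q/b = 124/6.35 = 19.53 m²/s.
So y_c = (19.53²/9.81)^(1/3) = 3.39 m.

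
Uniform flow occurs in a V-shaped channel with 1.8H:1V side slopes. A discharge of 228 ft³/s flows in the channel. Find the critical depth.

At critical depth, Q² T / (g A³) = 1, i.e. A³/T = Q²/g = 228²/32.2 = 1614.
Try y = 4.61 ft: A³/T = 3373 — over.
Try y = 2.73 ft: A³/T = 245.7 — short.
Try y = 3.98 ft: A³/T = 1618 — matches.

y_c = 3.98 ft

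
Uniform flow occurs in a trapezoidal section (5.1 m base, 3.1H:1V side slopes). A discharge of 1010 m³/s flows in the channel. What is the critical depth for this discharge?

At critical depth, Q² T / (g A³) = 1, i.e. A³/T = Q²/g = 1010²/9.81 = 104000.
Try y = 7.23 m: A³/T = 157700 — over.
Try y = 4.99 m: A³/T = 30000 — short.
Try y = 6.6 m: A³/T = 104300 — close enough.

y_c = 6.6 m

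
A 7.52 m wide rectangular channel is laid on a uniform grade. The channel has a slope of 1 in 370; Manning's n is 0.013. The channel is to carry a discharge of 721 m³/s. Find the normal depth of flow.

y_n = 11.9 m

Manning's equation rearranged: A R^(2/3) = nQ / (1·√S) = 0.013 × 721 / (√0.002703) = 180.3.
At y = 8.28 m: A R^(2/3) = 117.3 — short.
At y = 13.8 m: A R^(2/3) = 213.7 — over.
At y = 11.9 m: A R^(2/3) = 180.2 — close enough.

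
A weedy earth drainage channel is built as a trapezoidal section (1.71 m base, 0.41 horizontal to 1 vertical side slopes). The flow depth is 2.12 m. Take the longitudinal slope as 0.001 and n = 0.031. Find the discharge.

With bottom width b = 1.71 m and side slope z = 0.41: A = (b + zy)y = (1.71 + 0.41×2.12)×2.12 = 5.468 m²; P = b + 2y√(1+z²) = 1.71 + 2×2.12×1.081 = 6.293 m.
Hydraulic radius R = A/P = 5.468/6.293 = 0.869 m.
Manning's equation: Q = (1/n) A R^(2/3) S^(1/2) = (1/0.031) × 5.468 × 0.869^(2/3) × 0.001^(1/2) = 5.08 m³/s.

Q = 5.08 m³/s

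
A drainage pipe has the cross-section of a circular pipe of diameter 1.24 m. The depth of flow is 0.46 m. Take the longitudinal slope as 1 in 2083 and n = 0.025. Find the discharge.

For a circular section of diameter D = 1.24 m at depth y = 0.46 m, the central angle is θ = 2 arccos(1 − 2y/D) = 2.62 rad. Then A = (D²/8)(θ − sin θ) = 0.4076 m² and P = Dθ/2 = 1.624 m.
Hydraulic radius R = A/P = 0.4076/1.624 = 0.251 m.
Manning's equation: Q = (1/n) A R^(2/3) S^(1/2) = (1/0.025) × 0.4076 × 0.251^(2/3) × 0.0004801^(1/2) = 0.142 m³/s.

Q = 0.142 m³/s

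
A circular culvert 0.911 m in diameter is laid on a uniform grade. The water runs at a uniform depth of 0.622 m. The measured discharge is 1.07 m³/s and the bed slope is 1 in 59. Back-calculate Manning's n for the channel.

n = 0.024

For a circular section of diameter D = 0.911 m at depth y = 0.622 m, the central angle is θ = 2 arccos(1 − 2y/D) = 3.89 rad. Then A = (D²/8)(θ − sin θ) = 0.4741 m² and P = Dθ/2 = 1.772 m.
Hydraulic radius R = A/P = 0.4741/1.772 = 0.2676 m.
Rearranging Manning's equation: n = (1/Q) A R^(2/3) S^(1/2) = (1/1.07) × 0.4741 × 0.2676^(2/3) × √0.01695 = 0.024.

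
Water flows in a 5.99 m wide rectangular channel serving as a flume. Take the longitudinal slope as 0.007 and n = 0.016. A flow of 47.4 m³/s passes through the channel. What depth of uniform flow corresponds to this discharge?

y_n = 1.51 m

Manning's equation rearranged: A R^(2/3) = nQ / (1·√S) = 0.016 × 47.4 / (√0.007) = 9.065.
At y = 1.31 m: A R^(2/3) = 7.376 — too small.
At y = 1.7 m: A R^(2/3) = 10.75 — too large.
At y = 1.51 m: A R^(2/3) = 9.068 — ≈ 9.065.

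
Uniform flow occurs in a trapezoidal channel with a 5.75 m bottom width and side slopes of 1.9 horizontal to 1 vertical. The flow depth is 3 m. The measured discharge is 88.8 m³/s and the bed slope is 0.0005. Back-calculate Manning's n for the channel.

n = 0.013

With bottom width b = 5.75 m and side slope z = 1.9: A = (b + zy)y = (5.75 + 1.9×3)×3 = 34.35 m²; P = b + 2y√(1+z²) = 5.75 + 2×3×2.147 = 18.63 m.
Hydraulic radius R = A/P = 34.35/18.63 = 1.844 m.
Rearranging Manning's equation: n = (1/Q) A R^(2/3) S^(1/2) = (1/88.8) × 34.35 × 1.844^(2/3) × √0.0005 = 0.013.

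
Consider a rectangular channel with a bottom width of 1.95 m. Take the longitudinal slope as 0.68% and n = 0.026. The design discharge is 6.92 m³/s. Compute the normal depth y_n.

Manning's equation rearranged: A R^(2/3) = nQ / (1·√S) = 0.026 × 6.92 / (√0.0068) = 2.182.
Try y = 1.09 m: A R^(2/3) = 1.365 — too small.
Try y = 1.57 m: A R^(2/3) = 2.181 — ≈ 2.182.

y_n = 1.57 m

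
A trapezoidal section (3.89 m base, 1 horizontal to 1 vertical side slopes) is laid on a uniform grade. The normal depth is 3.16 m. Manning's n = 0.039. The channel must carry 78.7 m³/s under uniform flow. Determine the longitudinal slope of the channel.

S = 0.00909

With bottom width b = 3.89 m and side slope z = 1: A = (b + zy)y = (3.89 + 1×3.16)×3.16 = 22.28 m²; P = b + 2y√(1+z²) = 3.89 + 2×3.16×1.414 = 12.83 m.
Hydraulic radius R = A/P = 22.28/12.83 = 1.737 m.
From Manning's equation, S = [nQ / (1 A R^(2/3))]² = [0.039 × 78.7 / (1 × 22.28 × 1.737^(2/3))]² = 0.00909.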